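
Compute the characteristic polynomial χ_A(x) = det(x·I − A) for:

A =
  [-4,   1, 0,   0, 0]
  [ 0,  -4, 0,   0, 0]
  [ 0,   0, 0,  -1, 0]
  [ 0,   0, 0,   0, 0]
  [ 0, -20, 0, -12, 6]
x^5 + 2*x^4 - 32*x^3 - 96*x^2

Expanding det(x·I − A) (e.g. by cofactor expansion or by noting that A is similar to its Jordan form J, which has the same characteristic polynomial as A) gives
  χ_A(x) = x^5 + 2*x^4 - 32*x^3 - 96*x^2
which factors as x^2*(x - 6)*(x + 4)^2. The eigenvalues (with algebraic multiplicities) are λ = -4 with multiplicity 2, λ = 0 with multiplicity 2, λ = 6 with multiplicity 1.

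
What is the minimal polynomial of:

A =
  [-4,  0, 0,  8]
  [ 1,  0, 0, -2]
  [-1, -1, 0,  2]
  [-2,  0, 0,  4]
x^3

The characteristic polynomial is χ_A(x) = x^4, so the eigenvalues are known. The minimal polynomial is
  m_A(x) = Π_λ (x − λ)^{k_λ}
where k_λ is the size of the *largest* Jordan block for λ (equivalently, the smallest k with (A − λI)^k v = 0 for every generalised eigenvector v of λ).

  λ = 0: largest Jordan block has size 3, contributing (x − 0)^3

So m_A(x) = x^3 = x^3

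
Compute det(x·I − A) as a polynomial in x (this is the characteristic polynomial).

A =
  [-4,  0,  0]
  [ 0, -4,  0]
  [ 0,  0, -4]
x^3 + 12*x^2 + 48*x + 64

Expanding det(x·I − A) (e.g. by cofactor expansion or by noting that A is similar to its Jordan form J, which has the same characteristic polynomial as A) gives
  χ_A(x) = x^3 + 12*x^2 + 48*x + 64
which factors as (x + 4)^3. The eigenvalues (with algebraic multiplicities) are λ = -4 with multiplicity 3.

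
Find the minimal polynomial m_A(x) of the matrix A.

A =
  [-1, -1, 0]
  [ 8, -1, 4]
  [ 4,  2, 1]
x^3 + x^2 - x - 1

The characteristic polynomial is χ_A(x) = (x - 1)*(x + 1)^2, so the eigenvalues are known. The minimal polynomial is
  m_A(x) = Π_λ (x − λ)^{k_λ}
where k_λ is the size of the *largest* Jordan block for λ (equivalently, the smallest k with (A − λI)^k v = 0 for every generalised eigenvector v of λ).

  λ = -1: largest Jordan block has size 2, contributing (x + 1)^2
  λ = 1: largest Jordan block has size 1, contributing (x − 1)

So m_A(x) = (x - 1)*(x + 1)^2 = x^3 + x^2 - x - 1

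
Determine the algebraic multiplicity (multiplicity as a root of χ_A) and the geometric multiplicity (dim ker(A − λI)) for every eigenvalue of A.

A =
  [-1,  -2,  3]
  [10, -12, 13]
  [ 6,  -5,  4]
λ = -3: alg = 3, geom = 1

Step 1 — factor the characteristic polynomial to read off the algebraic multiplicities:
  χ_A(x) = (x + 3)^3

Step 2 — compute geometric multiplicities via the rank-nullity identity g(λ) = n − rank(A − λI):
  rank(A − (-3)·I) = 2, so dim ker(A − (-3)·I) = n − 2 = 1

Summary:
  λ = -3: algebraic multiplicity = 3, geometric multiplicity = 1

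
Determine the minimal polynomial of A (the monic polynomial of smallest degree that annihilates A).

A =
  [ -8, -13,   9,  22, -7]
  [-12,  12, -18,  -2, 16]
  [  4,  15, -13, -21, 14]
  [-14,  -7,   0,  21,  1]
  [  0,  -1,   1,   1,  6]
x^5 - 18*x^4 + 108*x^3 - 216*x^2

The characteristic polynomial is χ_A(x) = x^2*(x - 6)^3, so the eigenvalues are known. The minimal polynomial is
  m_A(x) = Π_λ (x − λ)^{k_λ}
where k_λ is the size of the *largest* Jordan block for λ (equivalently, the smallest k with (A − λI)^k v = 0 for every generalised eigenvector v of λ).

  λ = 0: largest Jordan block has size 2, contributing (x − 0)^2
  λ = 6: largest Jordan block has size 3, contributing (x − 6)^3

So m_A(x) = x^2*(x - 6)^3 = x^5 - 18*x^4 + 108*x^3 - 216*x^2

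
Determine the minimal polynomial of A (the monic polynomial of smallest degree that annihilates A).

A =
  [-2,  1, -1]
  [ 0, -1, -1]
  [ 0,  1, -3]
x^2 + 4*x + 4

The characteristic polynomial is χ_A(x) = (x + 2)^3, so the eigenvalues are known. The minimal polynomial is
  m_A(x) = Π_λ (x − λ)^{k_λ}
where k_λ is the size of the *largest* Jordan block for λ (equivalently, the smallest k with (A − λI)^k v = 0 for every generalised eigenvector v of λ).

  λ = -2: largest Jordan block has size 2, contributing (x + 2)^2

So m_A(x) = (x + 2)^2 = x^2 + 4*x + 4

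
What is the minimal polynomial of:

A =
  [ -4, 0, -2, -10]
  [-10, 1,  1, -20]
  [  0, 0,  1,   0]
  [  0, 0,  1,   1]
x^3 + 2*x^2 - 7*x + 4

The characteristic polynomial is χ_A(x) = (x - 1)^3*(x + 4), so the eigenvalues are known. The minimal polynomial is
  m_A(x) = Π_λ (x − λ)^{k_λ}
where k_λ is the size of the *largest* Jordan block for λ (equivalently, the smallest k with (A − λI)^k v = 0 for every generalised eigenvector v of λ).

  λ = -4: largest Jordan block has size 1, contributing (x + 4)
  λ = 1: largest Jordan block has size 2, contributing (x − 1)^2

So m_A(x) = (x - 1)^2*(x + 4) = x^3 + 2*x^2 - 7*x + 4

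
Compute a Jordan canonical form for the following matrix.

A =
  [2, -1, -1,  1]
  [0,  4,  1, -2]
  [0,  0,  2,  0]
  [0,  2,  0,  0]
J_3(2) ⊕ J_1(2)

The characteristic polynomial is
  det(x·I − A) = x^4 - 8*x^3 + 24*x^2 - 32*x + 16 = (x - 2)^4

Eigenvalues and multiplicities (the geometric multiplicity of λ is n − rank(A − λI), which equals the number of Jordan blocks for λ):
  λ = 2: algebraic multiplicity = 4, geometric multiplicity = 2

Determining the block sizes for each eigenvalue:
  λ = 2: with am = 4 and gm = 2, the partition is not yet determined (e.g. several partitions of 4 into 2 parts exist). Let N = A − (2)·I. Computing rank(N^1) = 2, rank(N^2) = 1, rank(N^3) = 0; the number of blocks of size ≥ j is rank(N^{j−1}) − rank(N^j), giving [2, 1, 1]. So we have 1 block(s) of size 3, 1 block(s) of size 1 → block sizes [3, 1]

Assembling the blocks gives a Jordan form
J =
  [2, 1, 0, 0]
  [0, 2, 1, 0]
  [0, 0, 2, 0]
  [0, 0, 0, 2]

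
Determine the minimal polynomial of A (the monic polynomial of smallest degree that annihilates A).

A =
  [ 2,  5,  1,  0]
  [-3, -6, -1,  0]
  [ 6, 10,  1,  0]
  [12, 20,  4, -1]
x^2 + 2*x + 1

The characteristic polynomial is χ_A(x) = (x + 1)^4, so the eigenvalues are known. The minimal polynomial is
  m_A(x) = Π_λ (x − λ)^{k_λ}
where k_λ is the size of the *largest* Jordan block for λ (equivalently, the smallest k with (A − λI)^k v = 0 for every generalised eigenvector v of λ).

  λ = -1: largest Jordan block has size 2, contributing (x + 1)^2

So m_A(x) = (x + 1)^2 = x^2 + 2*x + 1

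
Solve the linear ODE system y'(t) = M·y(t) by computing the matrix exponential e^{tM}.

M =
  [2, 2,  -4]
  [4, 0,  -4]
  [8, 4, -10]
e^{tM} =
  [3*exp(-2*t) - 2*exp(-4*t), exp(-2*t) - exp(-4*t), -2*exp(-2*t) + 2*exp(-4*t)]
  [2*exp(-2*t) - 2*exp(-4*t), 2*exp(-2*t) - exp(-4*t), -2*exp(-2*t) + 2*exp(-4*t)]
  [4*exp(-2*t) - 4*exp(-4*t), 2*exp(-2*t) - 2*exp(-4*t), -3*exp(-2*t) + 4*exp(-4*t)]

Strategy: write M = P · J · P⁻¹ where J is a Jordan canonical form, so e^{tM} = P · e^{tJ} · P⁻¹, and e^{tJ} can be computed block-by-block.

M has Jordan form
J =
  [-4,  0,  0]
  [ 0, -2,  0]
  [ 0,  0, -2]
(up to reordering of blocks).

Per-block formulas:
  For a 1×1 block at λ = -2: exp(t · [-2]) = [e^(-2t)].
  For a 1×1 block at λ = -4: exp(t · [-4]) = [e^(-4t)].

After assembling e^{tJ} and conjugating by P, we get:

e^{tM} =
  [3*exp(-2*t) - 2*exp(-4*t), exp(-2*t) - exp(-4*t), -2*exp(-2*t) + 2*exp(-4*t)]
  [2*exp(-2*t) - 2*exp(-4*t), 2*exp(-2*t) - exp(-4*t), -2*exp(-2*t) + 2*exp(-4*t)]
  [4*exp(-2*t) - 4*exp(-4*t), 2*exp(-2*t) - 2*exp(-4*t), -3*exp(-2*t) + 4*exp(-4*t)]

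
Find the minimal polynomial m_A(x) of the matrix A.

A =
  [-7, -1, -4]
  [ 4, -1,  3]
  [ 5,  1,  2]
x^3 + 6*x^2 + 12*x + 8

The characteristic polynomial is χ_A(x) = (x + 2)^3, so the eigenvalues are known. The minimal polynomial is
  m_A(x) = Π_λ (x − λ)^{k_λ}
where k_λ is the size of the *largest* Jordan block for λ (equivalently, the smallest k with (A − λI)^k v = 0 for every generalised eigenvector v of λ).

  λ = -2: largest Jordan block has size 3, contributing (x + 2)^3

So m_A(x) = (x + 2)^3 = x^3 + 6*x^2 + 12*x + 8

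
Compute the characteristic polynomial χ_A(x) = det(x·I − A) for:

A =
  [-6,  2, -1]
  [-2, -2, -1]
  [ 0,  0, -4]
x^3 + 12*x^2 + 48*x + 64

Expanding det(x·I − A) (e.g. by cofactor expansion or by noting that A is similar to its Jordan form J, which has the same characteristic polynomial as A) gives
  χ_A(x) = x^3 + 12*x^2 + 48*x + 64
which factors as (x + 4)^3. The eigenvalues (with algebraic multiplicities) are λ = -4 with multiplicity 3.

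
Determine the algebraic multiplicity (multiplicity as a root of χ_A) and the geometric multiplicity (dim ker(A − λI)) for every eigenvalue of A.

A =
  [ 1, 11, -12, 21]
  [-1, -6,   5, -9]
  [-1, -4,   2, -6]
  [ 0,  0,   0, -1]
λ = -1: alg = 4, geom = 2

Step 1 — factor the characteristic polynomial to read off the algebraic multiplicities:
  χ_A(x) = (x + 1)^4

Step 2 — compute geometric multiplicities via the rank-nullity identity g(λ) = n − rank(A − λI):
  rank(A − (-1)·I) = 2, so dim ker(A − (-1)·I) = n − 2 = 2

Summary:
  λ = -1: algebraic multiplicity = 4, geometric multiplicity = 2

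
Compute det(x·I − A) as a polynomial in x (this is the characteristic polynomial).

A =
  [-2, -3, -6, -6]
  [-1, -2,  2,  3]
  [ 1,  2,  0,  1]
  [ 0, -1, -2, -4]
x^4 + 8*x^3 + 24*x^2 + 32*x + 16

Expanding det(x·I − A) (e.g. by cofactor expansion or by noting that A is similar to its Jordan form J, which has the same characteristic polynomial as A) gives
  χ_A(x) = x^4 + 8*x^3 + 24*x^2 + 32*x + 16
which factors as (x + 2)^4. The eigenvalues (with algebraic multiplicities) are λ = -2 with multiplicity 4.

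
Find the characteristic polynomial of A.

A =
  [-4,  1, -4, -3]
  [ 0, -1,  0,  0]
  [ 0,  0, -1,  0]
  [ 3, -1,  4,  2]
x^4 + 4*x^3 + 6*x^2 + 4*x + 1

Expanding det(x·I − A) (e.g. by cofactor expansion or by noting that A is similar to its Jordan form J, which has the same characteristic polynomial as A) gives
  χ_A(x) = x^4 + 4*x^3 + 6*x^2 + 4*x + 1
which factors as (x + 1)^4. The eigenvalues (with algebraic multiplicities) are λ = -1 with multiplicity 4.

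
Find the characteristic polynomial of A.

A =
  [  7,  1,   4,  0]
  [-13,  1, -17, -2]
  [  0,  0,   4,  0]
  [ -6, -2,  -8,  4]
x^4 - 16*x^3 + 96*x^2 - 256*x + 256

Expanding det(x·I − A) (e.g. by cofactor expansion or by noting that A is similar to its Jordan form J, which has the same characteristic polynomial as A) gives
  χ_A(x) = x^4 - 16*x^3 + 96*x^2 - 256*x + 256
which factors as (x - 4)^4. The eigenvalues (with algebraic multiplicities) are λ = 4 with multiplicity 4.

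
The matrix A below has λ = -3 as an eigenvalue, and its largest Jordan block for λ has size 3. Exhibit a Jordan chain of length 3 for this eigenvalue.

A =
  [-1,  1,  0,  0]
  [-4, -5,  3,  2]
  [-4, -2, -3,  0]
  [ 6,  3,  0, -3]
A Jordan chain for λ = -3 of length 3:
v_1 = (3, -6, -6, 9)ᵀ
v_2 = (0, 3, 0, 0)ᵀ
v_3 = (0, 0, 1, 0)ᵀ

Let N = A − (-3)·I. We want v_3 with N^3 v_3 = 0 but N^2 v_3 ≠ 0; then v_{j-1} := N · v_j for j = 3, …, 2.

Pick v_3 = (0, 0, 1, 0)ᵀ.
Then v_2 = N · v_3 = (0, 3, 0, 0)ᵀ.
Then v_1 = N · v_2 = (3, -6, -6, 9)ᵀ.

Sanity check: (A − (-3)·I) v_1 = (0, 0, 0, 0)ᵀ = 0. ✓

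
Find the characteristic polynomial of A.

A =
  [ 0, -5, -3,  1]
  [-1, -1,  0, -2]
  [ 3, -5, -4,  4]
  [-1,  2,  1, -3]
x^4 + 8*x^3 + 24*x^2 + 32*x + 16

Expanding det(x·I − A) (e.g. by cofactor expansion or by noting that A is similar to its Jordan form J, which has the same characteristic polynomial as A) gives
  χ_A(x) = x^4 + 8*x^3 + 24*x^2 + 32*x + 16
which factors as (x + 2)^4. The eigenvalues (with algebraic multiplicities) are λ = -2 with multiplicity 4.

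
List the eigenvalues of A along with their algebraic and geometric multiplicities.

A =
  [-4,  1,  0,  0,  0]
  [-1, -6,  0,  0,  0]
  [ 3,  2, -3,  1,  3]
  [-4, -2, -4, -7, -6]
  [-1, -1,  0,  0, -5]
λ = -5: alg = 5, geom = 3

Step 1 — factor the characteristic polynomial to read off the algebraic multiplicities:
  χ_A(x) = (x + 5)^5

Step 2 — compute geometric multiplicities via the rank-nullity identity g(λ) = n − rank(A − λI):
  rank(A − (-5)·I) = 2, so dim ker(A − (-5)·I) = n − 2 = 3

Summary:
  λ = -5: algebraic multiplicity = 5, geometric multiplicity = 3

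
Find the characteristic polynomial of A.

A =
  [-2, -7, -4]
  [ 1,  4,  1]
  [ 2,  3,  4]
x^3 - 6*x^2 + 12*x - 8

Expanding det(x·I − A) (e.g. by cofactor expansion or by noting that A is similar to its Jordan form J, which has the same characteristic polynomial as A) gives
  χ_A(x) = x^3 - 6*x^2 + 12*x - 8
which factors as (x - 2)^3. The eigenvalues (with algebraic multiplicities) are λ = 2 with multiplicity 3.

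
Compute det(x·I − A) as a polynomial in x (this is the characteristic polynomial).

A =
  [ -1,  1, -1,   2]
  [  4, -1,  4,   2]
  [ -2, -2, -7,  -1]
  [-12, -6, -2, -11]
x^4 + 20*x^3 + 150*x^2 + 500*x + 625

Expanding det(x·I − A) (e.g. by cofactor expansion or by noting that A is similar to its Jordan form J, which has the same characteristic polynomial as A) gives
  χ_A(x) = x^4 + 20*x^3 + 150*x^2 + 500*x + 625
which factors as (x + 5)^4. The eigenvalues (with algebraic multiplicities) are λ = -5 with multiplicity 4.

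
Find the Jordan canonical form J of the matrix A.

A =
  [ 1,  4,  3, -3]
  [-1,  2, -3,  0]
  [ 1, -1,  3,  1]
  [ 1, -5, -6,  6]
J_2(3) ⊕ J_2(3)

The characteristic polynomial is
  det(x·I − A) = x^4 - 12*x^3 + 54*x^2 - 108*x + 81 = (x - 3)^4

Eigenvalues and multiplicities (the geometric multiplicity of λ is n − rank(A − λI), which equals the number of Jordan blocks for λ):
  λ = 3: algebraic multiplicity = 4, geometric multiplicity = 2

Determining the block sizes for each eigenvalue:
  λ = 3: with am = 4 and gm = 2, the partition is not yet determined (e.g. several partitions of 4 into 2 parts exist). Let N = A − (3)·I. Computing rank(N^1) = 2, rank(N^2) = 0; the number of blocks of size ≥ j is rank(N^{j−1}) − rank(N^j), giving [2, 2]. So we have 2 block(s) of size 2 → block sizes [2, 2]

Assembling the blocks gives a Jordan form
J =
  [3, 1, 0, 0]
  [0, 3, 0, 0]
  [0, 0, 3, 1]
  [0, 0, 0, 3]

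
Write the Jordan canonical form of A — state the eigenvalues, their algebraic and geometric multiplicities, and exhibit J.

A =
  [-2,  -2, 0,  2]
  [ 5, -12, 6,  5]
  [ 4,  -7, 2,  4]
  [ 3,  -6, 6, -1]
J_2(-4) ⊕ J_1(-4) ⊕ J_1(-1)

The characteristic polynomial is
  det(x·I − A) = x^4 + 13*x^3 + 60*x^2 + 112*x + 64 = (x + 1)*(x + 4)^3

Eigenvalues and multiplicities (the geometric multiplicity of λ is n − rank(A − λI), which equals the number of Jordan blocks for λ):
  λ = -4: algebraic multiplicity = 3, geometric multiplicity = 2
  λ = -1: algebraic multiplicity = 1, geometric multiplicity = 1

Determining the block sizes for each eigenvalue:
  λ = -4: 2 blocks summing to 3 forces exactly one block of size 2 and the rest size 1 → block sizes [2, 1]
  λ = -1: one block (gm = 1), so the single block has size am = 1 → block sizes [1]

Assembling the blocks gives a Jordan form
J =
  [-4,  1,  0,  0]
  [ 0, -4,  0,  0]
  [ 0,  0, -4,  0]
  [ 0,  0,  0, -1]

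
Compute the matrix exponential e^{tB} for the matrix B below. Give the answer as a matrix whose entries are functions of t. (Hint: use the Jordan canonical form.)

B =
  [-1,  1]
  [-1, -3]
e^{tB} =
  [t*exp(-2*t) + exp(-2*t), t*exp(-2*t)]
  [-t*exp(-2*t), -t*exp(-2*t) + exp(-2*t)]

Strategy: write B = P · J · P⁻¹ where J is a Jordan canonical form, so e^{tB} = P · e^{tJ} · P⁻¹, and e^{tJ} can be computed block-by-block.

B has Jordan form
J =
  [-2,  1]
  [ 0, -2]
(up to reordering of blocks).

Per-block formulas:
  For a 2×2 Jordan block J_2(-2): exp(t · J_2(-2)) = e^(-2t)·(I + t·N), where N is the 2×2 nilpotent shift.

After assembling e^{tJ} and conjugating by P, we get:

e^{tB} =
  [t*exp(-2*t) + exp(-2*t), t*exp(-2*t)]
  [-t*exp(-2*t), -t*exp(-2*t) + exp(-2*t)]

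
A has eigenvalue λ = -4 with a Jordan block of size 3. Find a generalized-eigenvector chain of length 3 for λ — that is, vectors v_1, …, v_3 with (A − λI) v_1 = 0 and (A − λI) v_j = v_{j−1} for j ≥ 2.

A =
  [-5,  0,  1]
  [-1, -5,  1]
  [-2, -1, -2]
A Jordan chain for λ = -4 of length 3:
v_1 = (-1, 0, -1)ᵀ
v_2 = (-1, -1, -2)ᵀ
v_3 = (1, 0, 0)ᵀ

Let N = A − (-4)·I. We want v_3 with N^3 v_3 = 0 but N^2 v_3 ≠ 0; then v_{j-1} := N · v_j for j = 3, …, 2.

Pick v_3 = (1, 0, 0)ᵀ.
Then v_2 = N · v_3 = (-1, -1, -2)ᵀ.
Then v_1 = N · v_2 = (-1, 0, -1)ᵀ.

Sanity check: (A − (-4)·I) v_1 = (0, 0, 0)ᵀ = 0. ✓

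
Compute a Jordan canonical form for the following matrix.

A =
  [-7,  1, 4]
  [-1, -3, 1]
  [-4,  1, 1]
J_3(-3)

The characteristic polynomial is
  det(x·I − A) = x^3 + 9*x^2 + 27*x + 27 = (x + 3)^3

Eigenvalues and multiplicities (the geometric multiplicity of λ is n − rank(A − λI), which equals the number of Jordan blocks for λ):
  λ = -3: algebraic multiplicity = 3, geometric multiplicity = 1

Determining the block sizes for each eigenvalue:
  λ = -3: one block (gm = 1), so the single block has size am = 3 → block sizes [3]

Assembling the blocks gives a Jordan form
J =
  [-3,  1,  0]
  [ 0, -3,  1]
  [ 0,  0, -3]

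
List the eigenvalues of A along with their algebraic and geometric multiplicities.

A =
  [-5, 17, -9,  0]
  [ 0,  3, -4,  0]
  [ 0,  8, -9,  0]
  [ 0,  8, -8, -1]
λ = -5: alg = 2, geom = 1; λ = -1: alg = 2, geom = 2

Step 1 — factor the characteristic polynomial to read off the algebraic multiplicities:
  χ_A(x) = (x + 1)^2*(x + 5)^2

Step 2 — compute geometric multiplicities via the rank-nullity identity g(λ) = n − rank(A − λI):
  rank(A − (-5)·I) = 3, so dim ker(A − (-5)·I) = n − 3 = 1
  rank(A − (-1)·I) = 2, so dim ker(A − (-1)·I) = n − 2 = 2

Summary:
  λ = -5: algebraic multiplicity = 2, geometric multiplicity = 1
  λ = -1: algebraic multiplicity = 2, geometric multiplicity = 2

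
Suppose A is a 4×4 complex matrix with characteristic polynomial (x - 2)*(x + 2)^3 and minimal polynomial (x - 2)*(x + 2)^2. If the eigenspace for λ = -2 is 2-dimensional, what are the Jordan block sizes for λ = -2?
Block sizes for λ = -2: [2, 1]

Step 1 — from the characteristic polynomial, algebraic multiplicity of λ = -2 is 3. From dim ker(A − (-2)·I) = 2, there are exactly 2 Jordan blocks for λ = -2.
Step 2 — from the minimal polynomial, the factor (x + 2)^2 tells us the largest block for λ = -2 has size 2.
Step 3 — with total size 3, 2 blocks, and largest block 2, the block sizes (in nonincreasing order) are [2, 1].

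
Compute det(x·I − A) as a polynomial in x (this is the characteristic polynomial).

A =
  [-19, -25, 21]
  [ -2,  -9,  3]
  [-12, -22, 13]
x^3 + 15*x^2 + 75*x + 125

Expanding det(x·I − A) (e.g. by cofactor expansion or by noting that A is similar to its Jordan form J, which has the same characteristic polynomial as A) gives
  χ_A(x) = x^3 + 15*x^2 + 75*x + 125
which factors as (x + 5)^3. The eigenvalues (with algebraic multiplicities) are λ = -5 with multiplicity 3.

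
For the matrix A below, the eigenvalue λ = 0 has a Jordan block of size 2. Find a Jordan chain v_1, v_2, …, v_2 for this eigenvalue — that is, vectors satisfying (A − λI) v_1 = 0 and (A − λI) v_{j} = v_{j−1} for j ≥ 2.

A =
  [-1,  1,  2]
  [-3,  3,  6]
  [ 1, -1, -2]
A Jordan chain for λ = 0 of length 2:
v_1 = (-1, -3, 1)ᵀ
v_2 = (1, 0, 0)ᵀ

Let N = A − (0)·I. We want v_2 with N^2 v_2 = 0 but N^1 v_2 ≠ 0; then v_{j-1} := N · v_j for j = 2, …, 2.

Pick v_2 = (1, 0, 0)ᵀ.
Then v_1 = N · v_2 = (-1, -3, 1)ᵀ.

Sanity check: (A − (0)·I) v_1 = (0, 0, 0)ᵀ = 0. ✓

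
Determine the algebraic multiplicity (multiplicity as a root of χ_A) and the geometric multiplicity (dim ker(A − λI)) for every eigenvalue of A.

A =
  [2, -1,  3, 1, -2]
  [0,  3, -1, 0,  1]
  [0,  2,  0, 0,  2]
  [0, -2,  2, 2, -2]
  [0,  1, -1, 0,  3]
λ = 2: alg = 5, geom = 3

Step 1 — factor the characteristic polynomial to read off the algebraic multiplicities:
  χ_A(x) = (x - 2)^5

Step 2 — compute geometric multiplicities via the rank-nullity identity g(λ) = n − rank(A − λI):
  rank(A − (2)·I) = 2, so dim ker(A − (2)·I) = n − 2 = 3

Summary:
  λ = 2: algebraic multiplicity = 5, geometric multiplicity = 3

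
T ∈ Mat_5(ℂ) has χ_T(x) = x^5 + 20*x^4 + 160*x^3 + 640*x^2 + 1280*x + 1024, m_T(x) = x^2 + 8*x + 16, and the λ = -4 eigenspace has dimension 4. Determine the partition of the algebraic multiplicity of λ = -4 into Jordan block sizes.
Block sizes for λ = -4: [2, 1, 1, 1]

Step 1 — from the characteristic polynomial, algebraic multiplicity of λ = -4 is 5. From dim ker(T − (-4)·I) = 4, there are exactly 4 Jordan blocks for λ = -4.
Step 2 — from the minimal polynomial, the factor (x + 4)^2 tells us the largest block for λ = -4 has size 2.
Step 3 — with total size 5, 4 blocks, and largest block 2, the block sizes (in nonincreasing order) are [2, 1, 1, 1].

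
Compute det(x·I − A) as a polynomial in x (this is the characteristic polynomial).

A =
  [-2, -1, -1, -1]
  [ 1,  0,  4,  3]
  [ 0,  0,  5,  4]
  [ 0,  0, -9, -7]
x^4 + 4*x^3 + 6*x^2 + 4*x + 1

Expanding det(x·I − A) (e.g. by cofactor expansion or by noting that A is similar to its Jordan form J, which has the same characteristic polynomial as A) gives
  χ_A(x) = x^4 + 4*x^3 + 6*x^2 + 4*x + 1
which factors as (x + 1)^4. The eigenvalues (with algebraic multiplicities) are λ = -1 with multiplicity 4.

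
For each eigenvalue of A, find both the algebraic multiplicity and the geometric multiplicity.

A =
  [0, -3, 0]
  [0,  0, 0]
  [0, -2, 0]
λ = 0: alg = 3, geom = 2

Step 1 — factor the characteristic polynomial to read off the algebraic multiplicities:
  χ_A(x) = x^3

Step 2 — compute geometric multiplicities via the rank-nullity identity g(λ) = n − rank(A − λI):
  rank(A − (0)·I) = 1, so dim ker(A − (0)·I) = n − 1 = 2

Summary:
  λ = 0: algebraic multiplicity = 3, geometric multiplicity = 2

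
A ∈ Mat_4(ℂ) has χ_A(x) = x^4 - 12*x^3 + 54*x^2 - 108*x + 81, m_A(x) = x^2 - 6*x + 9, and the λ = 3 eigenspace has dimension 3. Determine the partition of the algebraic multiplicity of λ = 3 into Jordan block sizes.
Block sizes for λ = 3: [2, 1, 1]

Step 1 — from the characteristic polynomial, algebraic multiplicity of λ = 3 is 4. From dim ker(A − (3)·I) = 3, there are exactly 3 Jordan blocks for λ = 3.
Step 2 — from the minimal polynomial, the factor (x − 3)^2 tells us the largest block for λ = 3 has size 2.
Step 3 — with total size 4, 3 blocks, and largest block 2, the block sizes (in nonincreasing order) are [2, 1, 1].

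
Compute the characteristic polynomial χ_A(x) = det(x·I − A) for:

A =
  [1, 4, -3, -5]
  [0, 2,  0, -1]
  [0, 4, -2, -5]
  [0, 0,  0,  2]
x^4 - 3*x^3 - 2*x^2 + 12*x - 8

Expanding det(x·I − A) (e.g. by cofactor expansion or by noting that A is similar to its Jordan form J, which has the same characteristic polynomial as A) gives
  χ_A(x) = x^4 - 3*x^3 - 2*x^2 + 12*x - 8
which factors as (x - 2)^2*(x - 1)*(x + 2). The eigenvalues (with algebraic multiplicities) are λ = -2 with multiplicity 1, λ = 1 with multiplicity 1, λ = 2 with multiplicity 2.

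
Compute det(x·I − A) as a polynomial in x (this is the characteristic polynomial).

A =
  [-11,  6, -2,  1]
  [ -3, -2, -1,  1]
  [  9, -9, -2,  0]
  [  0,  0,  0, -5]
x^4 + 20*x^3 + 150*x^2 + 500*x + 625

Expanding det(x·I − A) (e.g. by cofactor expansion or by noting that A is similar to its Jordan form J, which has the same characteristic polynomial as A) gives
  χ_A(x) = x^4 + 20*x^3 + 150*x^2 + 500*x + 625
which factors as (x + 5)^4. The eigenvalues (with algebraic multiplicities) are λ = -5 with multiplicity 4.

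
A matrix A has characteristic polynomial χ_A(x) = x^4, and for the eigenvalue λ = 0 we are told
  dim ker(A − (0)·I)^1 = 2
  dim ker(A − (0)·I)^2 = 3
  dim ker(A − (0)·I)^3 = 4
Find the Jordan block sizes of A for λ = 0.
Block sizes for λ = 0: [3, 1]

From the dimensions of kernels of powers, the number of Jordan blocks of size at least j is d_j − d_{j−1} where d_j = dim ker(N^j) (with d_0 = 0). Computing the differences gives [2, 1, 1].
The number of blocks of size exactly k is (#blocks of size ≥ k) − (#blocks of size ≥ k + 1), so the partition is: 1 block(s) of size 1, 1 block(s) of size 3.
In nonincreasing order the block sizes are [3, 1].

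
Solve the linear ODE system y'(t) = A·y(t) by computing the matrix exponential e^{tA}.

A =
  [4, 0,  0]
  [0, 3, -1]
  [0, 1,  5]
e^{tA} =
  [exp(4*t), 0, 0]
  [0, -t*exp(4*t) + exp(4*t), -t*exp(4*t)]
  [0, t*exp(4*t), t*exp(4*t) + exp(4*t)]

Strategy: write A = P · J · P⁻¹ where J is a Jordan canonical form, so e^{tA} = P · e^{tJ} · P⁻¹, and e^{tJ} can be computed block-by-block.

A has Jordan form
J =
  [4, 1, 0]
  [0, 4, 0]
  [0, 0, 4]
(up to reordering of blocks).

Per-block formulas:
  For a 1×1 block at λ = 4: exp(t · [4]) = [e^(4t)].
  For a 2×2 Jordan block J_2(4): exp(t · J_2(4)) = e^(4t)·(I + t·N), where N is the 2×2 nilpotent shift.

After assembling e^{tJ} and conjugating by P, we get:

e^{tA} =
  [exp(4*t), 0, 0]
  [0, -t*exp(4*t) + exp(4*t), -t*exp(4*t)]
  [0, t*exp(4*t), t*exp(4*t) + exp(4*t)]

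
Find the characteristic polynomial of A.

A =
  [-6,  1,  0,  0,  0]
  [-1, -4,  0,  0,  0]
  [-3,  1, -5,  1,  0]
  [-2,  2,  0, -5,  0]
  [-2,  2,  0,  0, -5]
x^5 + 25*x^4 + 250*x^3 + 1250*x^2 + 3125*x + 3125

Expanding det(x·I − A) (e.g. by cofactor expansion or by noting that A is similar to its Jordan form J, which has the same characteristic polynomial as A) gives
  χ_A(x) = x^5 + 25*x^4 + 250*x^3 + 1250*x^2 + 3125*x + 3125
which factors as (x + 5)^5. The eigenvalues (with algebraic multiplicities) are λ = -5 with multiplicity 5.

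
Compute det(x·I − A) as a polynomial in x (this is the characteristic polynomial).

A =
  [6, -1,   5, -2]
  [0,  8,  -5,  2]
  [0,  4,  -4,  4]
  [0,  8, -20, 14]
x^4 - 24*x^3 + 216*x^2 - 864*x + 1296

Expanding det(x·I − A) (e.g. by cofactor expansion or by noting that A is similar to its Jordan form J, which has the same characteristic polynomial as A) gives
  χ_A(x) = x^4 - 24*x^3 + 216*x^2 - 864*x + 1296
which factors as (x - 6)^4. The eigenvalues (with algebraic multiplicities) are λ = 6 with multiplicity 4.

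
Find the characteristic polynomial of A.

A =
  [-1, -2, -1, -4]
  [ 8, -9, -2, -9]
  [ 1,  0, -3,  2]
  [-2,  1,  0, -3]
x^4 + 16*x^3 + 96*x^2 + 256*x + 256

Expanding det(x·I − A) (e.g. by cofactor expansion or by noting that A is similar to its Jordan form J, which has the same characteristic polynomial as A) gives
  χ_A(x) = x^4 + 16*x^3 + 96*x^2 + 256*x + 256
which factors as (x + 4)^4. The eigenvalues (with algebraic multiplicities) are λ = -4 with multiplicity 4.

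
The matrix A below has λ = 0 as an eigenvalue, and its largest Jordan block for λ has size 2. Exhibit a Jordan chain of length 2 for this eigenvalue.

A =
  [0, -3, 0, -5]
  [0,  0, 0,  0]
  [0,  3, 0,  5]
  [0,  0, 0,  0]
A Jordan chain for λ = 0 of length 2:
v_1 = (-3, 0, 3, 0)ᵀ
v_2 = (0, 1, 0, 0)ᵀ

Let N = A − (0)·I. We want v_2 with N^2 v_2 = 0 but N^1 v_2 ≠ 0; then v_{j-1} := N · v_j for j = 2, …, 2.

Pick v_2 = (0, 1, 0, 0)ᵀ.
Then v_1 = N · v_2 = (-3, 0, 3, 0)ᵀ.

Sanity check: (A − (0)·I) v_1 = (0, 0, 0, 0)ᵀ = 0. ✓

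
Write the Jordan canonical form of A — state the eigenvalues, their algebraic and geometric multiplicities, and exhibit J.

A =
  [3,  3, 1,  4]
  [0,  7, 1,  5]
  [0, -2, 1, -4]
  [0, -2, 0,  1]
J_3(3) ⊕ J_1(3)

The characteristic polynomial is
  det(x·I − A) = x^4 - 12*x^3 + 54*x^2 - 108*x + 81 = (x - 3)^4

Eigenvalues and multiplicities (the geometric multiplicity of λ is n − rank(A − λI), which equals the number of Jordan blocks for λ):
  λ = 3: algebraic multiplicity = 4, geometric multiplicity = 2

Determining the block sizes for each eigenvalue:
  λ = 3: with am = 4 and gm = 2, the partition is not yet determined (e.g. several partitions of 4 into 2 parts exist). Let N = A − (3)·I. Computing rank(N^1) = 2, rank(N^2) = 1, rank(N^3) = 0; the number of blocks of size ≥ j is rank(N^{j−1}) − rank(N^j), giving [2, 1, 1]. So we have 1 block(s) of size 3, 1 block(s) of size 1 → block sizes [3, 1]

Assembling the blocks gives a Jordan form
J =
  [3, 1, 0, 0]
  [0, 3, 1, 0]
  [0, 0, 3, 0]
  [0, 0, 0, 3]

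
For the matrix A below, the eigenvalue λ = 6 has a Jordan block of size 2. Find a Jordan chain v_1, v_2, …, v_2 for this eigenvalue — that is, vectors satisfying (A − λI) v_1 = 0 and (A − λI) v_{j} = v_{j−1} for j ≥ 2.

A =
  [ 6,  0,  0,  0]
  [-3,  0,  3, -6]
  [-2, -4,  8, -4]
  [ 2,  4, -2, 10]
A Jordan chain for λ = 6 of length 2:
v_1 = (0, -3, -2, 2)ᵀ
v_2 = (1, 0, 0, 0)ᵀ

Let N = A − (6)·I. We want v_2 with N^2 v_2 = 0 but N^1 v_2 ≠ 0; then v_{j-1} := N · v_j for j = 2, …, 2.

Pick v_2 = (1, 0, 0, 0)ᵀ.
Then v_1 = N · v_2 = (0, -3, -2, 2)ᵀ.

Sanity check: (A − (6)·I) v_1 = (0, 0, 0, 0)ᵀ = 0. ✓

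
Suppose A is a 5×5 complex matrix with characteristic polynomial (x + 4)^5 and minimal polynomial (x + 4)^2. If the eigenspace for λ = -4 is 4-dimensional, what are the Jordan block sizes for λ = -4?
Block sizes for λ = -4: [2, 1, 1, 1]

Step 1 — from the characteristic polynomial, algebraic multiplicity of λ = -4 is 5. From dim ker(A − (-4)·I) = 4, there are exactly 4 Jordan blocks for λ = -4.
Step 2 — from the minimal polynomial, the factor (x + 4)^2 tells us the largest block for λ = -4 has size 2.
Step 3 — with total size 5, 4 blocks, and largest block 2, the block sizes (in nonincreasing order) are [2, 1, 1, 1].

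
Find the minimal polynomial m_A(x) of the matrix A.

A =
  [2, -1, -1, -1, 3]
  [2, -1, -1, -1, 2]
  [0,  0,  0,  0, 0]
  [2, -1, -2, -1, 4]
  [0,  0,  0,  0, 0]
x^3

The characteristic polynomial is χ_A(x) = x^5, so the eigenvalues are known. The minimal polynomial is
  m_A(x) = Π_λ (x − λ)^{k_λ}
where k_λ is the size of the *largest* Jordan block for λ (equivalently, the smallest k with (A − λI)^k v = 0 for every generalised eigenvector v of λ).

  λ = 0: largest Jordan block has size 3, contributing (x − 0)^3

So m_A(x) = x^3 = x^3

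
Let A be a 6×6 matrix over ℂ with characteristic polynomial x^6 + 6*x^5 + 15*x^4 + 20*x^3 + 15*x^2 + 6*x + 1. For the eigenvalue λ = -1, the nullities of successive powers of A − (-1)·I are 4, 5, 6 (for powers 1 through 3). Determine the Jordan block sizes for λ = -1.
Block sizes for λ = -1: [3, 1, 1, 1]

From the dimensions of kernels of powers, the number of Jordan blocks of size at least j is d_j − d_{j−1} where d_j = dim ker(N^j) (with d_0 = 0). Computing the differences gives [4, 1, 1].
The number of blocks of size exactly k is (#blocks of size ≥ k) − (#blocks of size ≥ k + 1), so the partition is: 3 block(s) of size 1, 1 block(s) of size 3.
In nonincreasing order the block sizes are [3, 1, 1, 1].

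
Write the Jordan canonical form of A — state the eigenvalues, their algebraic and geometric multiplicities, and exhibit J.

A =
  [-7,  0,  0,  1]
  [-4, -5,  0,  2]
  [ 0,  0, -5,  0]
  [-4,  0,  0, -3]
J_2(-5) ⊕ J_1(-5) ⊕ J_1(-5)

The characteristic polynomial is
  det(x·I − A) = x^4 + 20*x^3 + 150*x^2 + 500*x + 625 = (x + 5)^4

Eigenvalues and multiplicities (the geometric multiplicity of λ is n − rank(A − λI), which equals the number of Jordan blocks for λ):
  λ = -5: algebraic multiplicity = 4, geometric multiplicity = 3

Determining the block sizes for each eigenvalue:
  λ = -5: 3 blocks summing to 4 forces exactly one block of size 2 and the rest size 1 → block sizes [2, 1, 1]

Assembling the blocks gives a Jordan form
J =
  [-5,  1,  0,  0]
  [ 0, -5,  0,  0]
  [ 0,  0, -5,  0]
  [ 0,  0,  0, -5]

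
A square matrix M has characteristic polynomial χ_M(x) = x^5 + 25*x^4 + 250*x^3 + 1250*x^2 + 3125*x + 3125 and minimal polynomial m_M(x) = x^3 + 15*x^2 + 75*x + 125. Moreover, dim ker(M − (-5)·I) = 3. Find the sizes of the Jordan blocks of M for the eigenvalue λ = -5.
Block sizes for λ = -5: [3, 1, 1]

Step 1 — from the characteristic polynomial, algebraic multiplicity of λ = -5 is 5. From dim ker(M − (-5)·I) = 3, there are exactly 3 Jordan blocks for λ = -5.
Step 2 — from the minimal polynomial, the factor (x + 5)^3 tells us the largest block for λ = -5 has size 3.
Step 3 — with total size 5, 3 blocks, and largest block 3, the block sizes (in nonincreasing order) are [3, 1, 1].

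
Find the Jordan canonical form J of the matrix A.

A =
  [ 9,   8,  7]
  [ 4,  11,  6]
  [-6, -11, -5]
J_3(5)

The characteristic polynomial is
  det(x·I − A) = x^3 - 15*x^2 + 75*x - 125 = (x - 5)^3

Eigenvalues and multiplicities (the geometric multiplicity of λ is n − rank(A − λI), which equals the number of Jordan blocks for λ):
  λ = 5: algebraic multiplicity = 3, geometric multiplicity = 1

Determining the block sizes for each eigenvalue:
  λ = 5: one block (gm = 1), so the single block has size am = 3 → block sizes [3]

Assembling the blocks gives a Jordan form
J =
  [5, 1, 0]
  [0, 5, 1]
  [0, 0, 5]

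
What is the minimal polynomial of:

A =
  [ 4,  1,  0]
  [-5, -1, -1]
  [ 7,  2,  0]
x^3 - 3*x^2 + 3*x - 1

The characteristic polynomial is χ_A(x) = (x - 1)^3, so the eigenvalues are known. The minimal polynomial is
  m_A(x) = Π_λ (x − λ)^{k_λ}
where k_λ is the size of the *largest* Jordan block for λ (equivalently, the smallest k with (A − λI)^k v = 0 for every generalised eigenvector v of λ).

  λ = 1: largest Jordan block has size 3, contributing (x − 1)^3

So m_A(x) = (x - 1)^3 = x^3 - 3*x^2 + 3*x - 1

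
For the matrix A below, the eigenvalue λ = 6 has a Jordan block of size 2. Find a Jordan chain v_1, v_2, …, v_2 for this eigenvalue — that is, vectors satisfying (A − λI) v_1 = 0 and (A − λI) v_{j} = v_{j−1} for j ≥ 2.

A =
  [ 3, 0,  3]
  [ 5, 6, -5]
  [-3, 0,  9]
A Jordan chain for λ = 6 of length 2:
v_1 = (-3, 5, -3)ᵀ
v_2 = (1, 0, 0)ᵀ

Let N = A − (6)·I. We want v_2 with N^2 v_2 = 0 but N^1 v_2 ≠ 0; then v_{j-1} := N · v_j for j = 2, …, 2.

Pick v_2 = (1, 0, 0)ᵀ.
Then v_1 = N · v_2 = (-3, 5, -3)ᵀ.

Sanity check: (A − (6)·I) v_1 = (0, 0, 0)ᵀ = 0. ✓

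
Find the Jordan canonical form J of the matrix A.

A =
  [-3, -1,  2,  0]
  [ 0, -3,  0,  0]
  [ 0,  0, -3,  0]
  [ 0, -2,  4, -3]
J_2(-3) ⊕ J_1(-3) ⊕ J_1(-3)

The characteristic polynomial is
  det(x·I − A) = x^4 + 12*x^3 + 54*x^2 + 108*x + 81 = (x + 3)^4

Eigenvalues and multiplicities (the geometric multiplicity of λ is n − rank(A − λI), which equals the number of Jordan blocks for λ):
  λ = -3: algebraic multiplicity = 4, geometric multiplicity = 3

Determining the block sizes for each eigenvalue:
  λ = -3: 3 blocks summing to 4 forces exactly one block of size 2 and the rest size 1 → block sizes [2, 1, 1]

Assembling the blocks gives a Jordan form
J =
  [-3,  1,  0,  0]
  [ 0, -3,  0,  0]
  [ 0,  0, -3,  0]
  [ 0,  0,  0, -3]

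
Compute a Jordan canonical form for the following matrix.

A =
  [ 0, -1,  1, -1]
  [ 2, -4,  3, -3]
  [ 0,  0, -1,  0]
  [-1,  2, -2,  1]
J_3(-1) ⊕ J_1(-1)

The characteristic polynomial is
  det(x·I − A) = x^4 + 4*x^3 + 6*x^2 + 4*x + 1 = (x + 1)^4

Eigenvalues and multiplicities (the geometric multiplicity of λ is n − rank(A − λI), which equals the number of Jordan blocks for λ):
  λ = -1: algebraic multiplicity = 4, geometric multiplicity = 2

Determining the block sizes for each eigenvalue:
  λ = -1: with am = 4 and gm = 2, the partition is not yet determined (e.g. several partitions of 4 into 2 parts exist). Let N = A − (-1)·I. Computing rank(N^1) = 2, rank(N^2) = 1, rank(N^3) = 0; the number of blocks of size ≥ j is rank(N^{j−1}) − rank(N^j), giving [2, 1, 1]. So we have 1 block(s) of size 3, 1 block(s) of size 1 → block sizes [3, 1]

Assembling the blocks gives a Jordan form
J =
  [-1,  1,  0,  0]
  [ 0, -1,  1,  0]
  [ 0,  0, -1,  0]
  [ 0,  0,  0, -1]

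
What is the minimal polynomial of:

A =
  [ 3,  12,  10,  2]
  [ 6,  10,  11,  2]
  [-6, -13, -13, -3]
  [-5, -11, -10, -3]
x^4 + 3*x^3 - 6*x^2 - 28*x - 24

The characteristic polynomial is χ_A(x) = (x - 3)*(x + 2)^3, so the eigenvalues are known. The minimal polynomial is
  m_A(x) = Π_λ (x − λ)^{k_λ}
where k_λ is the size of the *largest* Jordan block for λ (equivalently, the smallest k with (A − λI)^k v = 0 for every generalised eigenvector v of λ).

  λ = -2: largest Jordan block has size 3, contributing (x + 2)^3
  λ = 3: largest Jordan block has size 1, contributing (x − 3)

So m_A(x) = (x - 3)*(x + 2)^3 = x^4 + 3*x^3 - 6*x^2 - 28*x - 24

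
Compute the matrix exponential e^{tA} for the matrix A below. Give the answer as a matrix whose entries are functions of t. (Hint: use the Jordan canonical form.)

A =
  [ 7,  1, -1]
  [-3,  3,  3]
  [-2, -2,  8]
e^{tA} =
  [t*exp(6*t) + exp(6*t), t*exp(6*t), -t*exp(6*t)]
  [-3*t*exp(6*t), -3*t*exp(6*t) + exp(6*t), 3*t*exp(6*t)]
  [-2*t*exp(6*t), -2*t*exp(6*t), 2*t*exp(6*t) + exp(6*t)]

Strategy: write A = P · J · P⁻¹ where J is a Jordan canonical form, so e^{tA} = P · e^{tJ} · P⁻¹, and e^{tJ} can be computed block-by-block.

A has Jordan form
J =
  [6, 1, 0]
  [0, 6, 0]
  [0, 0, 6]
(up to reordering of blocks).

Per-block formulas:
  For a 2×2 Jordan block J_2(6): exp(t · J_2(6)) = e^(6t)·(I + t·N), where N is the 2×2 nilpotent shift.
  For a 1×1 block at λ = 6: exp(t · [6]) = [e^(6t)].

After assembling e^{tJ} and conjugating by P, we get:

e^{tA} =
  [t*exp(6*t) + exp(6*t), t*exp(6*t), -t*exp(6*t)]
  [-3*t*exp(6*t), -3*t*exp(6*t) + exp(6*t), 3*t*exp(6*t)]
  [-2*t*exp(6*t), -2*t*exp(6*t), 2*t*exp(6*t) + exp(6*t)]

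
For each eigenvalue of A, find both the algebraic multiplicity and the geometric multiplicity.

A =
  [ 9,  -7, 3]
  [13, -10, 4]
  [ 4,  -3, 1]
λ = 0: alg = 3, geom = 1

Step 1 — factor the characteristic polynomial to read off the algebraic multiplicities:
  χ_A(x) = x^3

Step 2 — compute geometric multiplicities via the rank-nullity identity g(λ) = n − rank(A − λI):
  rank(A − (0)·I) = 2, so dim ker(A − (0)·I) = n − 2 = 1

Summary:
  λ = 0: algebraic multiplicity = 3, geometric multiplicity = 1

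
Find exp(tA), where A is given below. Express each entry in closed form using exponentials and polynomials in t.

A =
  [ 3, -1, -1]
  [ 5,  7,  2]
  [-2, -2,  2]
e^{tA} =
  [-t^2*exp(4*t) - t*exp(4*t) + exp(4*t), -t*exp(4*t), t^2*exp(4*t)/2 - t*exp(4*t)]
  [3*t^2*exp(4*t) + 5*t*exp(4*t), 3*t*exp(4*t) + exp(4*t), -3*t^2*exp(4*t)/2 + 2*t*exp(4*t)]
  [-2*t^2*exp(4*t) - 2*t*exp(4*t), -2*t*exp(4*t), t^2*exp(4*t) - 2*t*exp(4*t) + exp(4*t)]

Strategy: write A = P · J · P⁻¹ where J is a Jordan canonical form, so e^{tA} = P · e^{tJ} · P⁻¹, and e^{tJ} can be computed block-by-block.

A has Jordan form
J =
  [4, 1, 0]
  [0, 4, 1]
  [0, 0, 4]
(up to reordering of blocks).

Per-block formulas:
  For a 3×3 Jordan block J_3(4): exp(t · J_3(4)) = e^(4t)·(I + t·N + (t^2/2)·N^2), where N is the 3×3 nilpotent shift.

After assembling e^{tJ} and conjugating by P, we get:

e^{tA} =
  [-t^2*exp(4*t) - t*exp(4*t) + exp(4*t), -t*exp(4*t), t^2*exp(4*t)/2 - t*exp(4*t)]
  [3*t^2*exp(4*t) + 5*t*exp(4*t), 3*t*exp(4*t) + exp(4*t), -3*t^2*exp(4*t)/2 + 2*t*exp(4*t)]
  [-2*t^2*exp(4*t) - 2*t*exp(4*t), -2*t*exp(4*t), t^2*exp(4*t) - 2*t*exp(4*t) + exp(4*t)]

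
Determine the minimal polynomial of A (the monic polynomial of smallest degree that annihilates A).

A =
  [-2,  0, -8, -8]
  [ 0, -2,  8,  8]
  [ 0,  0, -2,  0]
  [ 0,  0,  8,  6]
x^2 - 4*x - 12

The characteristic polynomial is χ_A(x) = (x - 6)*(x + 2)^3, so the eigenvalues are known. The minimal polynomial is
  m_A(x) = Π_λ (x − λ)^{k_λ}
where k_λ is the size of the *largest* Jordan block for λ (equivalently, the smallest k with (A − λI)^k v = 0 for every generalised eigenvector v of λ).

  λ = -2: largest Jordan block has size 1, contributing (x + 2)
  λ = 6: largest Jordan block has size 1, contributing (x − 6)

So m_A(x) = (x - 6)*(x + 2) = x^2 - 4*x - 12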